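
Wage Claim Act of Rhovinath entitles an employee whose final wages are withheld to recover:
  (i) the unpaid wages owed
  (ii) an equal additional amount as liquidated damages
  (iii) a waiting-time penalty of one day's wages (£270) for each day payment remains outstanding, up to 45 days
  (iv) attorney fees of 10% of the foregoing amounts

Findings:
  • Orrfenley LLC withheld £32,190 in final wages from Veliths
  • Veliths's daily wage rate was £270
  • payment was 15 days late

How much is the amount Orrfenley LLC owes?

£75,273

Liquidated damages (equal amount): £32,190
Penalty days: min(15, 45) = 15
Waiting-time penalty: 15 × £270 = £4,050
Subtotal: £32,190 + £32,190 + £4,050 = £68,430
Attorney fees: 10% of £68,430 = £6,843
Total award: £68,430 + £6,843 = £75,273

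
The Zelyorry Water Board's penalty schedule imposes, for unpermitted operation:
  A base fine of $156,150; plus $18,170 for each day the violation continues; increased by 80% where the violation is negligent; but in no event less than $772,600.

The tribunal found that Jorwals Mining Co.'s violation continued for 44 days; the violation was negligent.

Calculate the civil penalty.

$1,720,134

Per-day component: 44 × $18,170 = $799,480
Base plus per-day: $156,150 + $799,480 = $955,630
Enhancement: 80% of $955,630 = $764,504
Enhanced fine: $955,630 + $764,504 = $1,720,134
Minimum $772,600: $1,720,134 meets the minimum, no increase.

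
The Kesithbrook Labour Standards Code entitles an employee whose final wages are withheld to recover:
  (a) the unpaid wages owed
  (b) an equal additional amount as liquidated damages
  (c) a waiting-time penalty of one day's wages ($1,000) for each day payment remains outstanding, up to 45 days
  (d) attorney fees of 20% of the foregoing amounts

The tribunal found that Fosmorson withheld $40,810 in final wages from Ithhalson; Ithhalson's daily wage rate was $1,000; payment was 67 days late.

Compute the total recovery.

$151,944

Liquidated damages (equal amount): $40,810
Penalty days: min(67, 45) = 45
Waiting-time penalty: 45 × $1,000 = $45,000
Subtotal: $40,810 + $40,810 + $45,000 = $126,620
Attorney fees: 20% of $126,620 = $25,324
Total award: $126,620 + $25,324 = $151,944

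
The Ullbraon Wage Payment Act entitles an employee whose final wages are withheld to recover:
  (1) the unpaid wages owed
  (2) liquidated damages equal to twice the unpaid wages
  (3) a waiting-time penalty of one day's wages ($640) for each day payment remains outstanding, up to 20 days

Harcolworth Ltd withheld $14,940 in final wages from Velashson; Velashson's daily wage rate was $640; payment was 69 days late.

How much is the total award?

Doubled: 2 × $14,940 = $29,880
Penalty days: min(69, 20) = 20
Waiting-time penalty: 20 × $640 = $12,800
Total award: $14,940 + $29,880 + $12,800 = $57,620

$57,620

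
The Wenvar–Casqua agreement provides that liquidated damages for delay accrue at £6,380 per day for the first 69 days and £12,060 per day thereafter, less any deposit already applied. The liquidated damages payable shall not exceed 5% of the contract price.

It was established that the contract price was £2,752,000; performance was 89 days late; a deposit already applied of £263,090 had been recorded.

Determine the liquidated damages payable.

First 69 days: 69 × £6,380 = £440,220
Remaining days: (89 − 69) × £12,060 = £241,200
Accrued per-day damages: £440,220 + £241,200 = £681,420
Less deposit already applied: £681,420 − £263,090 = £418,330
Cap: 5% of £2,752,000 = £137,600
Cap at £137,600: £418,330 exceeds the cap → £137,600

£137,600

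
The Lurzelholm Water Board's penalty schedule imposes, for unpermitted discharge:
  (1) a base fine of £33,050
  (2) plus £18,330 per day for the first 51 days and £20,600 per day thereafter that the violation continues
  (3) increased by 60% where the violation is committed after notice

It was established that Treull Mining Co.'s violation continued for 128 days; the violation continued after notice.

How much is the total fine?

£4,086,528

First 51 days: 51 × £18,330 = £934,830
Remaining days: (128 − 51) × £20,600 = £1,586,200
Per-day component: £934,830 + £1,586,200 = £2,521,030
Base plus per-day: £33,050 + £2,521,030 = £2,554,080
Enhancement: 60% of £2,554,080 = £1,532,448
Enhanced fine: £2,554,080 + £1,532,448 = £4,086,528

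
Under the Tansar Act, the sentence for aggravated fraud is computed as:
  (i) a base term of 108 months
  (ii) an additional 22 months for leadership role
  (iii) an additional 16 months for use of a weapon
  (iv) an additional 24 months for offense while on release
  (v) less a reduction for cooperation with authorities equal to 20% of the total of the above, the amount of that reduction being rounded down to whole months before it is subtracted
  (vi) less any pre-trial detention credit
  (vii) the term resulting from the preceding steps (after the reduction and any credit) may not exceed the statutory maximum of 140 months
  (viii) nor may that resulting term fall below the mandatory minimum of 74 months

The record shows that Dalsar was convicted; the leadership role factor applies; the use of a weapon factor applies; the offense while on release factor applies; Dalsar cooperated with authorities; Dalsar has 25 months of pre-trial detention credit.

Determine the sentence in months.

111 months

Leadership role enhancement: +22 months
Use of a weapon enhancement: +16 months
Offense while on release enhancement: +24 months
Adjusted term: 108 months + 22 months + 16 months + 24 months = 170 months
Cooperation with authorities reduction: 20% of 170 months = 34 months (rounded down)
After reduction: 170 − 34 = 136 months
Less pre-trial detention credit: 136 months − 25 months = 111 months
Cap at 140 months: 111 months is within the cap, no reduction.
Minimum 74 months: 111 months meets the minimum, no increase.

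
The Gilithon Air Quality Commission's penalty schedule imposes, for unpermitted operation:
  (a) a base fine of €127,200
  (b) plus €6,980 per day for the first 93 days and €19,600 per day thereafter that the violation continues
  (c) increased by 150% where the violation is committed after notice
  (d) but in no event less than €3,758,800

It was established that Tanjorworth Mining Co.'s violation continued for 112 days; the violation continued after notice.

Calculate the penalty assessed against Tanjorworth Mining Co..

€3,758,800

First 93 days: 93 × €6,980 = €649,140
Remaining days: (112 − 93) × €19,600 = €372,400
Per-day component: €649,140 + €372,400 = €1,021,540
Base plus per-day: €127,200 + €1,021,540 = €1,148,740
Enhancement: 150% of €1,148,740 = €1,723,110
Enhanced fine: €1,148,740 + €1,723,110 = €2,871,850
Minimum €3,758,800: €2,871,850 is below the minimum → €3,758,800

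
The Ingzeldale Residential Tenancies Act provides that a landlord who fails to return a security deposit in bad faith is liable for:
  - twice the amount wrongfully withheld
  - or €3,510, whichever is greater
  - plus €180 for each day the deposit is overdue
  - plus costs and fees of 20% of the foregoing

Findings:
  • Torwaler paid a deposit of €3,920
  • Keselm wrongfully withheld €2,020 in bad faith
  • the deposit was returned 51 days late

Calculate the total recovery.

Doubled: 2 × €2,020 = €4,040
Minimum €3,510: €4,040 meets the minimum, no increase.
Late-return penalty: 51 × €180 = €9,180
Damages plus late penalty: €4,040 + €9,180 = €13,220
Costs and fees: 20% of €13,220 = €2,644
Total recovery: €13,220 + €2,644 = €15,864

€15,864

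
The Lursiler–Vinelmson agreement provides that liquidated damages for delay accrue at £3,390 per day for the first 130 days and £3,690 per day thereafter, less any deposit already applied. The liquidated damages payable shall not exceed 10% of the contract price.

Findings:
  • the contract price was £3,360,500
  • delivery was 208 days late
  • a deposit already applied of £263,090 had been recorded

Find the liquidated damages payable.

Liquidated damages: £336,050

First 130 days: 130 × £3,390 = £440,700
Remaining days: (208 − 130) × £3,690 = £287,820
Accrued per-day damages: £440,700 + £287,820 = £728,520
Less deposit already applied: £728,520 − £263,090 = £465,430
Cap: 10% of £3,360,500 = £336,050
Cap at £336,050: £465,430 exceeds the cap → £336,050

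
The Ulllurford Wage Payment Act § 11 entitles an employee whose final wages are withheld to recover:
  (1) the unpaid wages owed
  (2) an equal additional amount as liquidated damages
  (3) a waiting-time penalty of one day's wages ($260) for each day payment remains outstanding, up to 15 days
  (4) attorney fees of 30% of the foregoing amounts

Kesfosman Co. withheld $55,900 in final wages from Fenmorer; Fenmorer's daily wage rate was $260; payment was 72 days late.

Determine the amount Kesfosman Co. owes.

Liquidated damages (equal amount): $55,900
Penalty days: min(72, 15) = 15
Waiting-time penalty: 15 × $260 = $3,900
Subtotal: $55,900 + $55,900 + $3,900 = $115,700
Attorney fees: 30% of $115,700 = $34,710
Total award: $115,700 + $34,710 = $150,410

$150,410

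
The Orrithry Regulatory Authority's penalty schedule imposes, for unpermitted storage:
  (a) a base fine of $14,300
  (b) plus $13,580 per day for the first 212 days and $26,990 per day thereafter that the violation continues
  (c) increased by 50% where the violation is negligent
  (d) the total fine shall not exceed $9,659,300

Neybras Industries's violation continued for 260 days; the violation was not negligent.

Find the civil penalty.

First 212 days: 212 × $13,580 = $2,878,960
Remaining days: (260 − 212) × $26,990 = $1,295,520
Per-day component: $2,878,960 + $1,295,520 = $4,174,480
Base plus per-day: $14,300 + $4,174,480 = $4,188,780
The violation was not negligent: no 50% increase.
Cap at $9,659,300: $4,188,780 is within the cap, no reduction.

$4,188,780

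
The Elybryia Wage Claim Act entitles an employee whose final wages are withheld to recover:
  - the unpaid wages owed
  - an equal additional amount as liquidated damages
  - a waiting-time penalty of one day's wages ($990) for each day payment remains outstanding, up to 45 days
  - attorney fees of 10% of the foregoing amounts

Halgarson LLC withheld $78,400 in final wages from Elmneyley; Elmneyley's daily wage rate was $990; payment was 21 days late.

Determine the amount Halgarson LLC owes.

Liquidated damages (equal amount): $78,400
Penalty days: min(21, 45) = 21
Waiting-time penalty: 21 × $990 = $20,790
Subtotal: $78,400 + $78,400 + $20,790 = $177,590
Attorney fees: 10% of $177,590 = $17,759
Total award: $177,590 + $17,759 = $195,349

Total award: $195,349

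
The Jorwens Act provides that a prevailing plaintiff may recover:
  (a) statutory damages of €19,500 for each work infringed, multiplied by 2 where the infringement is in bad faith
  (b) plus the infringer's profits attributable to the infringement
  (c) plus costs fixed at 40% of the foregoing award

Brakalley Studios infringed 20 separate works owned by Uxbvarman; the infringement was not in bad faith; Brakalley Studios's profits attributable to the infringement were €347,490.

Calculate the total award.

Statutory damages: 20 × €19,500 = €390,000
Infringement not in bad faith: no ×2 enhancement.
Combined award: €390,000 + €347,490 = €737,490
Costs: 40% of €737,490 = €294,996
Award plus costs: €737,490 + €294,996 = €1,032,486

€1,032,486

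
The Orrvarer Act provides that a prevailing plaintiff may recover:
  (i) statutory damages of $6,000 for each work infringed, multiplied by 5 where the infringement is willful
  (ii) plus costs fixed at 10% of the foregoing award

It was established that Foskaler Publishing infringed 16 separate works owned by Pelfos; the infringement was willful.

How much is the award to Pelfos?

Award: $528,000

Statutory damages: 16 × $6,000 = $96,000
Multiplied by 5: 5 × $96,000 = $480,000
Costs: 10% of $480,000 = $48,000
Award plus costs: $480,000 + $48,000 = $528,000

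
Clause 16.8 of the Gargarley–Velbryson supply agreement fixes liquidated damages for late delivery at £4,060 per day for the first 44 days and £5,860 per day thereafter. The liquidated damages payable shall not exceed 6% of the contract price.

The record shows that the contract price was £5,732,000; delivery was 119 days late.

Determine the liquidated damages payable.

First 44 days: 44 × £4,060 = £178,640
Remaining days: (119 − 44) × £5,860 = £439,500
Accrued per-day damages: £178,640 + £439,500 = £618,140
Cap: 6% of £5,732,000 = £343,920
Cap at £343,920: £618,140 exceeds the cap → £343,920

£343,920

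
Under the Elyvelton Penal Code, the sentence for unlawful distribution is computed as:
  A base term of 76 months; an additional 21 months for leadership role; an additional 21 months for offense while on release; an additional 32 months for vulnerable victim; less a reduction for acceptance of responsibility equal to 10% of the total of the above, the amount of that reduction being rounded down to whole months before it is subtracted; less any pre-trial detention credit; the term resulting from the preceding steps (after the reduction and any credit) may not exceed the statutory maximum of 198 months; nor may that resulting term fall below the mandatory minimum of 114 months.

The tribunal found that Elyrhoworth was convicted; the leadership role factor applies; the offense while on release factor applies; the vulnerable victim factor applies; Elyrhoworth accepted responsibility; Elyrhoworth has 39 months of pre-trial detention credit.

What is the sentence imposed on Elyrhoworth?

114 months

Leadership role enhancement: +21 months
Offense while on release enhancement: +21 months
Vulnerable victim enhancement: +32 months
Adjusted term: 76 months + 21 months + 21 months + 32 months = 150 months
Acceptance of responsibility reduction: 10% of 150 months = 15 months (rounded down)
After reduction: 150 − 15 = 135 months
Less pre-trial detention credit: 135 months − 39 months = 96 months
Cap at 198 months: 96 months is within the cap, no reduction.
Minimum 114 months: 96 months is below the minimum → 114 months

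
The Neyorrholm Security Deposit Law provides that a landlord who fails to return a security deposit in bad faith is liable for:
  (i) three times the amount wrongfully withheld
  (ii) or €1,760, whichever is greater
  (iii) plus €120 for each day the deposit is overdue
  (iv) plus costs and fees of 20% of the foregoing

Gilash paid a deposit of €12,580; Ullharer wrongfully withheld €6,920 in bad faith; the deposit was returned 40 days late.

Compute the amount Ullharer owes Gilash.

Trebled: 3 × €6,920 = €20,760
Minimum €1,760: €20,760 meets the minimum, no increase.
Late-return penalty: 40 × €120 = €4,800
Damages plus late penalty: €20,760 + €4,800 = €25,560
Costs and fees: 20% of €25,560 = €5,112
Total recovery: €25,560 + €5,112 = €30,672

€30,672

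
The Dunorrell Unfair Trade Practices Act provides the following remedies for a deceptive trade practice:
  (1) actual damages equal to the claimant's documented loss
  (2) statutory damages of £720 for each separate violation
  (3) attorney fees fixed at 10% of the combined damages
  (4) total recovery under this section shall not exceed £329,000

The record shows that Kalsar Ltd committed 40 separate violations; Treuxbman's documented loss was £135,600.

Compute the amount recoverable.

Statutory damages: 40 × £720 = £28,800
Combined damages: £135,600 + £28,800 = £164,400
Attorney fees: 10% of £164,400 = £16,440
Total before cap: £164,400 + £16,440 = £180,840
Cap at £329,000: £180,840 is within the cap, no reduction.

£180,840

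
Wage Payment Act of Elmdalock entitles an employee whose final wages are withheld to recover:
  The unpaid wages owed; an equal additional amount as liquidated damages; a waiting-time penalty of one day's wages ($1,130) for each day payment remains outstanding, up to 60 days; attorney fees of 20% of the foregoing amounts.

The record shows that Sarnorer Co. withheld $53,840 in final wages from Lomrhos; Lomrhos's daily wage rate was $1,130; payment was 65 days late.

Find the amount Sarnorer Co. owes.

Liquidated damages (equal amount): $53,840
Penalty days: min(65, 60) = 60
Waiting-time penalty: 60 × $1,130 = $67,800
Subtotal: $53,840 + $53,840 + $67,800 = $175,480
Attorney fees: 20% of $175,480 = $35,096
Total award: $175,480 + $35,096 = $210,576

$210,576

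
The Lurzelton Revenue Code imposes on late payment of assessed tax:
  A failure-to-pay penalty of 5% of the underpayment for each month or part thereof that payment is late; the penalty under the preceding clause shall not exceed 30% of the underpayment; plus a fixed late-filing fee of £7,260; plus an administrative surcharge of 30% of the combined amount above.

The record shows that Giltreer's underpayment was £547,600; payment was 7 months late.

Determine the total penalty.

Accrued rate: 5% × 7 = 35%, capped at 30% → 30%
Failure-to-pay penalty: 30% of £547,600 = £164,280
Penalty before surcharge: £164,280 + £7,260 = £171,540
Administrative surcharge: 30% of £171,540 = £51,462
Total penalty: £171,540 + £51,462 = £223,002

£223,002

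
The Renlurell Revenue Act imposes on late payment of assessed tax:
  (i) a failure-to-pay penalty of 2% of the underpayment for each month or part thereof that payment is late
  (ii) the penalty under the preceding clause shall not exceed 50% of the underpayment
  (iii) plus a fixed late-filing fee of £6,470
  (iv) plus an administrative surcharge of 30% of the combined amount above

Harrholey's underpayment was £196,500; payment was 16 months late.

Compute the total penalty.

£90,155

Accrued rate: 2% × 16 = 32%, capped at 50% → 32%
Failure-to-pay penalty: 32% of £196,500 = £62,880
Penalty before surcharge: £62,880 + £6,470 = £69,350
Administrative surcharge: 30% of £69,350 = £20,805
Total penalty: £69,350 + £20,805 = £90,155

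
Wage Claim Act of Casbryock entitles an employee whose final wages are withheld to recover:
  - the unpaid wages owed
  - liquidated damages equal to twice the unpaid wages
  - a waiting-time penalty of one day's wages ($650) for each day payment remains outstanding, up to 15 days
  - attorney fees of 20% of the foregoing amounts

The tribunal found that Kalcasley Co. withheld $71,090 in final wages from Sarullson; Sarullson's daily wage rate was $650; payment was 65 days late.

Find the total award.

Doubled: 2 × $71,090 = $142,180
Penalty days: min(65, 15) = 15
Waiting-time penalty: 15 × $650 = $9,750
Subtotal: $71,090 + $142,180 + $9,750 = $223,020
Attorney fees: 20% of $223,020 = $44,604
Total award: $223,020 + $44,604 = $267,624

Total award: $267,624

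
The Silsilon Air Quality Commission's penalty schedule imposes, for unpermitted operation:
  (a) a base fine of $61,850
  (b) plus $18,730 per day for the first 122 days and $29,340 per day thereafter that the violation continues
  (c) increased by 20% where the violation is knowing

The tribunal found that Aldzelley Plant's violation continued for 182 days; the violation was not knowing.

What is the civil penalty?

$4,107,310

First 122 days: 122 × $18,730 = $2,285,060
Remaining days: (182 − 122) × $29,340 = $1,760,400
Per-day component: $2,285,060 + $1,760,400 = $4,045,460
Base plus per-day: $61,850 + $4,045,460 = $4,107,310
The violation was not knowing: no 20% increase.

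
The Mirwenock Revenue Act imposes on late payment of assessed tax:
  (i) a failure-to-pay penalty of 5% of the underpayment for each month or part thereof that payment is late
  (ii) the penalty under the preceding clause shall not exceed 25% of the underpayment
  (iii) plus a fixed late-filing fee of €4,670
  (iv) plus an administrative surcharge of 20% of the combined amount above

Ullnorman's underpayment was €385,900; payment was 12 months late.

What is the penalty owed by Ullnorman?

Accrued rate: 5% × 12 = 60%, capped at 25% → 25%
Failure-to-pay penalty: 25% of €385,900 = €96,475
Penalty before surcharge: €96,475 + €4,670 = €101,145
Administrative surcharge: 20% of €101,145 = €20,229
Total penalty: €101,145 + €20,229 = €121,374

€121,374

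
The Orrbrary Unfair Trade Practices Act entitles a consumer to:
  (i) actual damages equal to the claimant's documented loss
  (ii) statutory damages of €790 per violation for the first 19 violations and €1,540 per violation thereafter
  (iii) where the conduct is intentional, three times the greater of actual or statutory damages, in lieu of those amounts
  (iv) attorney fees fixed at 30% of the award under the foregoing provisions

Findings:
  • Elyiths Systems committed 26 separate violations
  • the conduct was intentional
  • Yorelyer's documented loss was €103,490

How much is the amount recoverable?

€403,611

First 19 violations: 19 × €790 = €15,010
Remaining violations: (26 − 19) × €1,540 = €10,780
Statutory damages: €15,010 + €10,780 = €25,790
Greater of actual damages (€103,490) or statutory damages (€25,790): €103,490
Trebled: 3 × €103,490 = €310,470
Attorney fees: 30% of €310,470 = €93,141
Total recovery: €310,470 + €93,141 = €403,611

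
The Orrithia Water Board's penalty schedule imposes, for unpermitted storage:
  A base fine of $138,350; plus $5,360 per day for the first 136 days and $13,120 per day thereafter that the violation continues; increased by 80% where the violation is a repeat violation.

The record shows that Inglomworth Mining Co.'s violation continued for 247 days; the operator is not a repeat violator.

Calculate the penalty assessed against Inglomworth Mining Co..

First 136 days: 136 × $5,360 = $728,960
Remaining days: (247 − 136) × $13,120 = $1,456,320
Per-day component: $728,960 + $1,456,320 = $2,185,280
Base plus per-day: $138,350 + $2,185,280 = $2,323,630
The operator is not a repeat violator: no 80% increase.

$2,323,630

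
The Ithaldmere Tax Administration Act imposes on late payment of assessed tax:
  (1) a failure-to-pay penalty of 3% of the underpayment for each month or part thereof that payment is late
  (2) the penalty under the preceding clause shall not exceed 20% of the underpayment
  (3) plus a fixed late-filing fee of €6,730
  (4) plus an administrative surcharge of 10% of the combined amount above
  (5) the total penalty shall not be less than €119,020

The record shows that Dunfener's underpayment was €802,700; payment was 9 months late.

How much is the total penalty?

Accrued rate: 3% × 9 = 27%, capped at 20% → 20%
Failure-to-pay penalty: 20% of €802,700 = €160,540
Penalty before surcharge: €160,540 + €6,730 = €167,270
Administrative surcharge: 10% of €167,270 = €16,727
Total penalty: €167,270 + €16,727 = €183,997
Minimum €119,020: €183,997 meets the minimum, no increase.

Penalty: €183,997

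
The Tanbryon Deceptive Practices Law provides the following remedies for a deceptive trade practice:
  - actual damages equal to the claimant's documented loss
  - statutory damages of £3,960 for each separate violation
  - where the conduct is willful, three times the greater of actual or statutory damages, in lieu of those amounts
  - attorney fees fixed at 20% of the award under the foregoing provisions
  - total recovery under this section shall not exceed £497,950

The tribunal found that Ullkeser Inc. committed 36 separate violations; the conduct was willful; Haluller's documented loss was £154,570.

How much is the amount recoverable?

£497,950

Statutory damages: 36 × £3,960 = £142,560
Greater of actual damages (£154,570) or statutory damages (£142,560): £154,570
Trebled: 3 × £154,570 = £463,710
Attorney fees: 20% of £463,710 = £92,742
Total before cap: £463,710 + £92,742 = £556,452
Cap at £497,950: £556,452 exceeds the cap → £497,950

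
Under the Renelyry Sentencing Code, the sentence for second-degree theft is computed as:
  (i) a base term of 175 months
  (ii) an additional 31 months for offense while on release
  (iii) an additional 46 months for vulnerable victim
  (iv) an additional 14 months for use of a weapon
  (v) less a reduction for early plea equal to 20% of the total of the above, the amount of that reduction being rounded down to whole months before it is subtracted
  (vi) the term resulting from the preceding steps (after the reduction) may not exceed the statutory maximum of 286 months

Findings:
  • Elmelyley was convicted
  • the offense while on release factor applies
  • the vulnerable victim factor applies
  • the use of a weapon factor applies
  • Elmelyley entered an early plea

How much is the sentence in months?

213 months

Offense while on release enhancement: +31 months
Vulnerable victim enhancement: +46 months
Use of a weapon enhancement: +14 months
Adjusted term: 175 months + 31 months + 46 months + 14 months = 266 months
Early plea reduction: 20% of 266 months = 53 months (rounded down)
After reduction: 266 − 53 = 213 months
Cap at 286 months: 213 months is within the cap, no reduction.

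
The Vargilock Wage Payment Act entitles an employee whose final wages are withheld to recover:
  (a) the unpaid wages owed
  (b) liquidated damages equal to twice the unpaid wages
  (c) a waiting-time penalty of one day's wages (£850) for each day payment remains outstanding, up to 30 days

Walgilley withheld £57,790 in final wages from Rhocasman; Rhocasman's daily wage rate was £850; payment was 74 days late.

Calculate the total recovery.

Doubled: 2 × £57,790 = £115,580
Penalty days: min(74, 30) = 30
Waiting-time penalty: 30 × £850 = £25,500
Total award: £57,790 + £115,580 + £25,500 = £198,870

£198,870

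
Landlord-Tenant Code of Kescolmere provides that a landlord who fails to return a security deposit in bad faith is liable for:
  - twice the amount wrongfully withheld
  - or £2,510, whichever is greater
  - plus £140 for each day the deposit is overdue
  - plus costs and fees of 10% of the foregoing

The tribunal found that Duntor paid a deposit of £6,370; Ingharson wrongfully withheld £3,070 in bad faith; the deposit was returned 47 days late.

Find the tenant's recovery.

£13,992

Doubled: 2 × £3,070 = £6,140
Minimum £2,510: £6,140 meets the minimum, no increase.
Late-return penalty: 47 × £140 = £6,580
Damages plus late penalty: £6,140 + £6,580 = £12,720
Costs and fees: 10% of £12,720 = £1,272
Total recovery: £12,720 + £1,272 = £13,992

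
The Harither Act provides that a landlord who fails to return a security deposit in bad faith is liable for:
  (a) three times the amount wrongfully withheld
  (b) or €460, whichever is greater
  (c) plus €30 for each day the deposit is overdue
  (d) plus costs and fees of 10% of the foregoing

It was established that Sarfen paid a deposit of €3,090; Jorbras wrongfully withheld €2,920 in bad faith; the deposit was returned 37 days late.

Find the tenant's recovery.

Trebled: 3 × €2,920 = €8,760
Minimum €460: €8,760 meets the minimum, no increase.
Late-return penalty: 37 × €30 = €1,110
Damages plus late penalty: €8,760 + €1,110 = €9,870
Costs and fees: 10% of €9,870 = €987
Total recovery: €9,870 + €987 = €10,857

€10,857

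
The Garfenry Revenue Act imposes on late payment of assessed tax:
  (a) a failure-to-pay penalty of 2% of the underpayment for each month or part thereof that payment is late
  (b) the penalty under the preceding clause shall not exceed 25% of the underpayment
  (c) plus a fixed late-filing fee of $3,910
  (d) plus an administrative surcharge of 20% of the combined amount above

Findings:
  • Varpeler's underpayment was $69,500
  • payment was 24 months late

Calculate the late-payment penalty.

$25,542

Accrued rate: 2% × 24 = 48%, capped at 25% → 25%
Failure-to-pay penalty: 25% of $69,500 = $17,375
Penalty before surcharge: $17,375 + $3,910 = $21,285
Administrative surcharge: 20% of $21,285 = $4,257
Total penalty: $21,285 + $4,257 = $25,542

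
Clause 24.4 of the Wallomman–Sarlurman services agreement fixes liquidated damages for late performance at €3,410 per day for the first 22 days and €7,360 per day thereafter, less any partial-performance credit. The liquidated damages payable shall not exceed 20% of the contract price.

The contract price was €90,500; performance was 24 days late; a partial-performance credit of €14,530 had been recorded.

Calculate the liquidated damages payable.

First 22 days: 22 × €3,410 = €75,020
Remaining days: (24 − 22) × €7,360 = €14,720
Accrued per-day damages: €75,020 + €14,720 = €89,740
Less partial-performance credit: €89,740 − €14,530 = €75,210
Cap: 20% of €90,500 = €18,100
Cap at €18,100: €75,210 exceeds the cap → €18,100

€18,100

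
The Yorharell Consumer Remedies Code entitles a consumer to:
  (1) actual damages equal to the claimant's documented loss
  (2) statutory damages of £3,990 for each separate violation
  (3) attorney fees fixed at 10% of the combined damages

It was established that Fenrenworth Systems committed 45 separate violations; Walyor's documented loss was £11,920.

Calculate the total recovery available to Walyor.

£210,617

Statutory damages: 45 × £3,990 = £179,550
Combined damages: £11,920 + £179,550 = £191,470
Attorney fees: 10% of £191,470 = £19,147
Total recovery: £191,470 + £19,147 = £210,617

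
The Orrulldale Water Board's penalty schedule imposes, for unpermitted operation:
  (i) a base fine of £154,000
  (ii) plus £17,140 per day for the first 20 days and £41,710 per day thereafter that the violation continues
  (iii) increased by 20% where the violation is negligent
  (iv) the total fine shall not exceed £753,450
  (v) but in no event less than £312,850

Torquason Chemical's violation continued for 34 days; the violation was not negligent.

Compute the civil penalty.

First 20 days: 20 × £17,140 = £342,800
Remaining days: (34 − 20) × £41,710 = £583,940
Per-day component: £342,800 + £583,940 = £926,740
Base plus per-day: £154,000 + £926,740 = £1,080,740
The violation was not negligent: no 20% increase.
Cap at £753,450: £1,080,740 exceeds the cap → £753,450
Minimum £312,850: £753,450 meets the minimum, no increase.

£753,450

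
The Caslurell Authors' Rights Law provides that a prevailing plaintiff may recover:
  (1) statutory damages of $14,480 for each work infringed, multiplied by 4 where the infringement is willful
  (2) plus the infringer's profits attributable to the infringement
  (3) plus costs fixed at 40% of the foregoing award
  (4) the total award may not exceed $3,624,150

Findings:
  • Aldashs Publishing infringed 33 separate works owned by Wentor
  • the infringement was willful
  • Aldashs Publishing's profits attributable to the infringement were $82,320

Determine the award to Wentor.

$2,791,152

Statutory damages: 33 × $14,480 = $477,840
Multiplied by 4: 4 × $477,840 = $1,911,360
Combined award: $1,911,360 + $82,320 = $1,993,680
Costs: 40% of $1,993,680 = $797,472
Award plus costs: $1,993,680 + $797,472 = $2,791,152
Cap at $3,624,150: $2,791,152 is within the cap, no reduction.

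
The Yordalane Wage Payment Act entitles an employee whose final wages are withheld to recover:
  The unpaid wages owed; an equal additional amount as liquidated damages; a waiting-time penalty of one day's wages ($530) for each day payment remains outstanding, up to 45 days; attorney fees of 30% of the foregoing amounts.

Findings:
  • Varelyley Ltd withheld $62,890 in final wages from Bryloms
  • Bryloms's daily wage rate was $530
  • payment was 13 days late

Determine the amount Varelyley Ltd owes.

Liquidated damages (equal amount): $62,890
Penalty days: min(13, 45) = 13
Waiting-time penalty: 13 × $530 = $6,890
Subtotal: $62,890 + $62,890 + $6,890 = $132,670
Attorney fees: 30% of $132,670 = $39,801
Total award: $132,670 + $39,801 = $172,471

$172,471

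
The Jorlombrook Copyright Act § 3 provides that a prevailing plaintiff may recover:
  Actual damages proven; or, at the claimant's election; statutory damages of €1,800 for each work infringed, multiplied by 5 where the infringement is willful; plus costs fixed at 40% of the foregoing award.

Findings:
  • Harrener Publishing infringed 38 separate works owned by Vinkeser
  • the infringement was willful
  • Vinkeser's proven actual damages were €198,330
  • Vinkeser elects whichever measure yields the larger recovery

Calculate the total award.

€478,800

Statutory damages: 38 × €1,800 = €68,400
Multiplied by 5: 5 × €68,400 = €342,000
Greater of actual damages (€198,330) or enhanced statutory damages (€342,000): €342,000
Costs: 40% of €342,000 = €136,800
Award plus costs: €342,000 + €136,800 = €478,800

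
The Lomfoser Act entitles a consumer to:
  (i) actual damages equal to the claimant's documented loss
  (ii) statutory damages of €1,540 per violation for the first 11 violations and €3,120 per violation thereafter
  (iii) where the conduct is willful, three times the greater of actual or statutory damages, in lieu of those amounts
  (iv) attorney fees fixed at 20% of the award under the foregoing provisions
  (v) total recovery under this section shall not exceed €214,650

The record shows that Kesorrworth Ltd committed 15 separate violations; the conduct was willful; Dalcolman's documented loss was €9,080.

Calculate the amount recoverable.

First 11 violations: 11 × €1,540 = €16,940
Remaining violations: (15 − 11) × €3,120 = €12,480
Statutory damages: €16,940 + €12,480 = €29,420
Greater of actual damages (€9,080) or statutory damages (€29,420): €29,420
Trebled: 3 × €29,420 = €88,260
Attorney fees: 20% of €88,260 = €17,652
Total before cap: €88,260 + €17,652 = €105,912
Cap at €214,650: €105,912 is within the cap, no reduction.

€105,912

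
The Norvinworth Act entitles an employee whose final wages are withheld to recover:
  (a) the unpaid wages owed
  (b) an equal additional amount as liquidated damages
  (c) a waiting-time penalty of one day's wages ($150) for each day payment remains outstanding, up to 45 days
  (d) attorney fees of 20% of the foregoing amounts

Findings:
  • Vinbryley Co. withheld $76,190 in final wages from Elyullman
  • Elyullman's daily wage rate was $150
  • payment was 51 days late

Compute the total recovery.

Liquidated damages (equal amount): $76,190
Penalty days: min(51, 45) = 45
Waiting-time penalty: 45 × $150 = $6,750
Subtotal: $76,190 + $76,190 + $6,750 = $159,130
Attorney fees: 20% of $159,130 = $31,826
Total award: $159,130 + $31,826 = $190,956

$190,956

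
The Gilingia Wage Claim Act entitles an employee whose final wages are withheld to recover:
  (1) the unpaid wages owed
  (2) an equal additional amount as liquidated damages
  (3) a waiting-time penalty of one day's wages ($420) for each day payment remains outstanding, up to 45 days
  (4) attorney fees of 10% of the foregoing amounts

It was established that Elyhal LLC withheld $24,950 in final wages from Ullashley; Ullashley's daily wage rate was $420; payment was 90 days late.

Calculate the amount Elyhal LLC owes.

$75,680

Liquidated damages (equal amount): $24,950
Penalty days: min(90, 45) = 45
Waiting-time penalty: 45 × $420 = $18,900
Subtotal: $24,950 + $24,950 + $18,900 = $68,800
Attorney fees: 10% of $68,800 = $6,880
Total award: $68,800 + $6,880 = $75,680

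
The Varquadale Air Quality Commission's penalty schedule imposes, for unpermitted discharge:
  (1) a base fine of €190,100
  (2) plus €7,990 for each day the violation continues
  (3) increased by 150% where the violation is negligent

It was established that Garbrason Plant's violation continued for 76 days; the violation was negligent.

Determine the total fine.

Per-day component: 76 × €7,990 = €607,240
Base plus per-day: €190,100 + €607,240 = €797,340
Enhancement: 150% of €797,340 = €1,196,010
Enhanced fine: €797,340 + €1,196,010 = €1,993,350

€1,993,350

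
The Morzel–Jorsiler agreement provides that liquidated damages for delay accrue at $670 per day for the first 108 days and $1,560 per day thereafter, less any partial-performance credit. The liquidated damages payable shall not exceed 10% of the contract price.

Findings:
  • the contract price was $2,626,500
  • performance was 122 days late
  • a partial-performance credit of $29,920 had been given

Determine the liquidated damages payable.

First 108 days: 108 × $670 = $72,360
Remaining days: (122 − 108) × $1,560 = $21,840
Accrued per-day damages: $72,360 + $21,840 = $94,200
Less partial-performance credit: $94,200 − $29,920 = $64,280
Cap: 10% of $2,626,500 = $262,650
Cap at $262,650: $64,280 is within the cap, no reduction.

$64,280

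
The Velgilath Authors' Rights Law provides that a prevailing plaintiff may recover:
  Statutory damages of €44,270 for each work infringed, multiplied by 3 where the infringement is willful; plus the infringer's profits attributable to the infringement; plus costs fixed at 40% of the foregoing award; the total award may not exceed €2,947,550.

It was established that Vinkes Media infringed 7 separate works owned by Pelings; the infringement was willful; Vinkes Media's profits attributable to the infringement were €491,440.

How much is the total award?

€1,989,554

Statutory damages: 7 × €44,270 = €309,890
Trebled: 3 × €309,890 = €929,670
Combined award: €929,670 + €491,440 = €1,421,110
Costs: 40% of €1,421,110 = €568,444
Award plus costs: €1,421,110 + €568,444 = €1,989,554
Cap at €2,947,550: €1,989,554 is within the cap, no reduction.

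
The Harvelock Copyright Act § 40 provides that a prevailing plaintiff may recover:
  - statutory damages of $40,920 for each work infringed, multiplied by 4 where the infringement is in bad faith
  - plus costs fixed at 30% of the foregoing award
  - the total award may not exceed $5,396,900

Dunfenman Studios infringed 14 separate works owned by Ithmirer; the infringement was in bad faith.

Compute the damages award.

Statutory damages: 14 × $40,920 = $572,880
Multiplied by 4: 4 × $572,880 = $2,291,520
Costs: 30% of $2,291,520 = $687,456
Award plus costs: $2,291,520 + $687,456 = $2,978,976
Cap at $5,396,900: $2,978,976 is within the cap, no reduction.

Award: $2,978,976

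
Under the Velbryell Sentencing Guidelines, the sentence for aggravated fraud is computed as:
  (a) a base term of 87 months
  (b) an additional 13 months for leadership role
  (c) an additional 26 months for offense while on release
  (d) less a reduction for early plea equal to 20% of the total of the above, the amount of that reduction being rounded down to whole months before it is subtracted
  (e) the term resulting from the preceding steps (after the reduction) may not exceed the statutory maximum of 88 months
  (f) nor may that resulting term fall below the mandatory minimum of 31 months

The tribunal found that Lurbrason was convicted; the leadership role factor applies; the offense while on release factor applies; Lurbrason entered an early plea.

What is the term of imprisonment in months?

Leadership role enhancement: +13 months
Offense while on release enhancement: +26 months
Adjusted term: 87 months + 13 months + 26 months = 126 months
Early plea reduction: 20% of 126 months = 25 months (rounded down)
After reduction: 126 − 25 = 101 months
Cap at 88 months: 101 months exceeds the cap → 88 months
Minimum 31 months: 88 months meets the minimum, no increase.

88 months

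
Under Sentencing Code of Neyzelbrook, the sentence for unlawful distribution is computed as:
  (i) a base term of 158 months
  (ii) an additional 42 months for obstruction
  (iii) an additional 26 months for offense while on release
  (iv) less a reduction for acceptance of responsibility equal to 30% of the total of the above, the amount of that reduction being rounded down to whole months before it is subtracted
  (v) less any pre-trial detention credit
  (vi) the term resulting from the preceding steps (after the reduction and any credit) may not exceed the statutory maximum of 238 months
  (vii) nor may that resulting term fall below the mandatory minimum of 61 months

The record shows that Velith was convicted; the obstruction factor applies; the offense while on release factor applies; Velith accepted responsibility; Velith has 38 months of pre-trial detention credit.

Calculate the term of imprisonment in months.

121 months

Obstruction enhancement: +42 months
Offense while on release enhancement: +26 months
Adjusted term: 158 months + 42 months + 26 months = 226 months
Acceptance of responsibility reduction: 30% of 226 months = 67 months (rounded down)
After reduction: 226 − 67 = 159 months
Less pre-trial detention credit: 159 months − 38 months = 121 months
Cap at 238 months: 121 months is within the cap, no reduction.
Minimum 61 months: 121 months meets the minimum, no increase.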